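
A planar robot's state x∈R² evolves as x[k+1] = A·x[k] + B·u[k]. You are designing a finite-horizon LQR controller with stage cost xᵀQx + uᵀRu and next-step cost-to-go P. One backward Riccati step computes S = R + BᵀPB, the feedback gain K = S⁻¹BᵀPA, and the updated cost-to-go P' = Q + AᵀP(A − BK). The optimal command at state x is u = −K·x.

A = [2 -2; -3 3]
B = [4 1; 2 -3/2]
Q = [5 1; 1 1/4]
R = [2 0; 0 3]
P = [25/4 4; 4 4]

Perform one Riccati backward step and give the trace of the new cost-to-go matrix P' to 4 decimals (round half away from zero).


BᵀP = [33.0000 24.0000; 0.2500 -2.0000]
S = R + BᵀPB = [2 0; 0 3] + [180.0000 -3.0000; -3.0000 3.2500] = [182.0000 -3.0000; -3.0000 6.2500]
BᵀPA = [-6.0000 6.0000; 6.5000 -6.5000]
K = S⁻¹·BᵀPA = [-0.0160 0.0160; 1.0323 -1.0323]
A−BK = [1.0315 -1.0315; -1.4196 1.4196]
AᵀP(A−BK) = [6.1941 -6.1941; -6.1941 6.1941]
P' = Q + AᵀP(A−BK) = [11.1941 -5.1941; -5.1941 6.4441]
tr(P') = 17.6381

17.6381


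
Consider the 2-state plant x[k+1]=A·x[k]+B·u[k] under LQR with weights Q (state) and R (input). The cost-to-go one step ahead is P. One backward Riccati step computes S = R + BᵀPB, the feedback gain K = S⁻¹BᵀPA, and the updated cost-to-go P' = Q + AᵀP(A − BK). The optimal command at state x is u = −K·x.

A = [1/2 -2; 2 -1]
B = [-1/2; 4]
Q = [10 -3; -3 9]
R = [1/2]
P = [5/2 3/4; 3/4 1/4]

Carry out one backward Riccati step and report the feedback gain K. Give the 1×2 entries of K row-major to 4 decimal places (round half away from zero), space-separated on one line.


1.0000 -1.9412

BᵀP = [1.7500 0.6250]
S = R + BᵀPB = [1/2] + [1.6250] = [2.1250]
BᵀPA = [2.1250 -4.1250]
K = S⁻¹·BᵀPA = [1.0000 -1.9412]
A−BK = [1.0000 -2.9706; -2.0000 6.7647]
AᵀP(A−BK) = [1.0000 -2.2500; -2.2500 5.2426]
P' = Q + AᵀP(A−BK) = [11.0000 -5.2500; -5.2500 14.2426]
tr(P') = 25.2426


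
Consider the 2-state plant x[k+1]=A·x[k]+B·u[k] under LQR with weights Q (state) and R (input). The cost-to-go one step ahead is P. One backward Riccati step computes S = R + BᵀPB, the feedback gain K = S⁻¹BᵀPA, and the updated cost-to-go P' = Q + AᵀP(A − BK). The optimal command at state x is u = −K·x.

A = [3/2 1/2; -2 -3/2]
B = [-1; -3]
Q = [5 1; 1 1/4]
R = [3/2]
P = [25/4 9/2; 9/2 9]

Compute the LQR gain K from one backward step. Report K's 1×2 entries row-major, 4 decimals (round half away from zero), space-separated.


0.2883 0.3229

BᵀP = [-19.7500 -31.5000]
S = R + BᵀPB = [3/2] + [114.2500] = [115.7500]
BᵀPA = [33.3750 37.3750]
K = S⁻¹·BᵀPA = [0.2883 0.3229]
A−BK = [1.7883 0.8229; -1.1350 -0.5313]
AᵀP(A−BK) = [13.4393 6.2859; 6.2859 2.9943]
P' = Q + AᵀP(A−BK) = [18.4393 7.2859; 7.2859 3.2443]
tr(P') = 21.6836


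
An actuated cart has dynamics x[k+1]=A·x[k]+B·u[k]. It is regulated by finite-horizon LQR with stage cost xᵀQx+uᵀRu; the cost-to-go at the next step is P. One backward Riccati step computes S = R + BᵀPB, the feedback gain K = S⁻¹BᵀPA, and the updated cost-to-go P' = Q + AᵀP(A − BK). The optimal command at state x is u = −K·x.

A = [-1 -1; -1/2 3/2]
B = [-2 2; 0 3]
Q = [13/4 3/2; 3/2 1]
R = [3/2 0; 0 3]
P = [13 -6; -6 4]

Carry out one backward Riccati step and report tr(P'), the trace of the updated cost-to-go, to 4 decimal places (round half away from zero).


BᵀP = [-26.0000 12.0000; 8.0000 0.0000]
S = R + BᵀPB = [3/2 0; 0 3] + [52.0000 -16.0000; -16.0000 16.0000] = [53.5000 -16.0000; -16.0000 19.0000]
BᵀPA = [20.0000 44.0000; -8.0000 -8.0000]
K = S⁻¹·BᵀPA = [0.3314 0.9310; -0.1420 0.3629]
A−BK = [-0.0533 0.1361; -0.0740 0.4112]
AᵀP(A−BK) = [0.2367 0.2840; 0.2840 1.9408]
P' = Q + AᵀP(A−BK) = [3.4867 1.7840; 1.7840 2.9408]
tr(P') = 6.4275

6.4275


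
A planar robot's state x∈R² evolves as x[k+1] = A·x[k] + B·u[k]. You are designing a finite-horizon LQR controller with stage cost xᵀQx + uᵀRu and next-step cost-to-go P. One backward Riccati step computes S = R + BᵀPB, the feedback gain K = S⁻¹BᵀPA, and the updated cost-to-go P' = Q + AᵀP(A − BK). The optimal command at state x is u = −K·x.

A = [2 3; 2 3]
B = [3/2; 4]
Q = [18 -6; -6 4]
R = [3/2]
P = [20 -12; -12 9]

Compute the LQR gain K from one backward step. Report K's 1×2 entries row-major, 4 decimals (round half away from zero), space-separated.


BᵀP = [-18.0000 18.0000]
S = R + BᵀPB = [3/2] + [45.0000] = [46.5000]
BᵀPA = [0.0000 0.0000]
K = S⁻¹·BᵀPA = [0.0000 0.0000]
A−BK = [2.0000 3.0000; 2.0000 3.0000]
AᵀP(A−BK) = [20.0000 30.0000; 30.0000 45.0000]
P' = Q + AᵀP(A−BK) = [38.0000 24.0000; 24.0000 49.0000]
tr(P') = 87.0000

0.0000 0.0000


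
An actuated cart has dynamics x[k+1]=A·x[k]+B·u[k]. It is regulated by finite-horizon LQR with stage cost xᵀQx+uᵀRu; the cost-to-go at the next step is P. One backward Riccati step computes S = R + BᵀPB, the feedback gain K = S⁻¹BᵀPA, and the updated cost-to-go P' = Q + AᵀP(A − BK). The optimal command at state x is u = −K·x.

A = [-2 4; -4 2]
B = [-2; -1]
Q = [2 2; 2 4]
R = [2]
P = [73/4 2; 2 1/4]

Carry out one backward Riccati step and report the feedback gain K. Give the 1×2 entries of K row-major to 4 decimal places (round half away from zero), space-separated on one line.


BᵀP = [-38.5000 -4.2500]
S = R + BᵀPB = [2] + [81.2500] = [83.2500]
BᵀPA = [94.0000 -162.5000]
K = S⁻¹·BᵀPA = [1.1291 -1.9520]
A−BK = [0.2583 0.0961; -2.8709 0.0480]
AᵀP(A−BK) = [2.8619 -4.5165; -4.5165 7.8078]
P' = Q + AᵀP(A−BK) = [4.8619 -2.5165; -2.5165 11.8078]
tr(P') = 16.6697

1.1291 -1.9520


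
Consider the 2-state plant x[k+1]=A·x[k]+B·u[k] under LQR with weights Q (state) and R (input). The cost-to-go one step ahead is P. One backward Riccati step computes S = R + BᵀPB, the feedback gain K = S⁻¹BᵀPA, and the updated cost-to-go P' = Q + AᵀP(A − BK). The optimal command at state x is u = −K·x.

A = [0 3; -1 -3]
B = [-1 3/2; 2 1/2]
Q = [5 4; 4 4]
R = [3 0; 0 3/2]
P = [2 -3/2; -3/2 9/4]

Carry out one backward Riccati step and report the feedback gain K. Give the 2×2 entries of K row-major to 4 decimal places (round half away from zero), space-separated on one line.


BᵀP = [-5.0000 6.0000; 2.2500 -1.1250]
S = R + BᵀPB = [3 0; 0 3/2] + [17.0000 -4.5000; -4.5000 2.8125] = [20.0000 -4.5000; -4.5000 4.3125]
BᵀPA = [-6.0000 -33.0000; 1.1250 10.1250]
K = S⁻¹·BᵀPA = [-0.3153 -1.4659; -0.0682 0.8182]
A−BK = [-0.2131 0.3068; -0.3352 -0.4773]
AᵀP(A−BK) = [0.4347 1.5341; 1.5341 8.5909]
P' = Q + AᵀP(A−BK) = [5.4347 5.5341; 5.5341 12.5909]
tr(P') = 18.0256

-0.3153 -1.4659 -0.0682 0.8182


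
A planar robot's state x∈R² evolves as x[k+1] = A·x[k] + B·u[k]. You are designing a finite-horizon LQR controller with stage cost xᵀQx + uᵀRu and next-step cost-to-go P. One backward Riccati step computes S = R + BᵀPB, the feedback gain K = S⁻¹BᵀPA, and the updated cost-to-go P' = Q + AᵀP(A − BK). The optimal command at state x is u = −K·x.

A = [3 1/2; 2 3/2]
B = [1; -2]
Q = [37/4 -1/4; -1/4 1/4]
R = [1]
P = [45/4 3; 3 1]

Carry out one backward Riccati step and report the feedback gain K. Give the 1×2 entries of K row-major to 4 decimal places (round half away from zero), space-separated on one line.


4.1765 0.9706

BᵀP = [5.2500 1.0000]
S = R + BᵀPB = [1] + [3.2500] = [4.2500]
BᵀPA = [17.7500 4.1250]
K = S⁻¹·BᵀPA = [4.1765 0.9706]
A−BK = [-1.1765 -0.4706; 10.3529 3.4412]
AᵀP(A−BK) = [67.1176 19.1471; 19.1471 5.5588]
P' = Q + AᵀP(A−BK) = [76.3676 18.8971; 18.8971 5.8088]
tr(P') = 82.1765


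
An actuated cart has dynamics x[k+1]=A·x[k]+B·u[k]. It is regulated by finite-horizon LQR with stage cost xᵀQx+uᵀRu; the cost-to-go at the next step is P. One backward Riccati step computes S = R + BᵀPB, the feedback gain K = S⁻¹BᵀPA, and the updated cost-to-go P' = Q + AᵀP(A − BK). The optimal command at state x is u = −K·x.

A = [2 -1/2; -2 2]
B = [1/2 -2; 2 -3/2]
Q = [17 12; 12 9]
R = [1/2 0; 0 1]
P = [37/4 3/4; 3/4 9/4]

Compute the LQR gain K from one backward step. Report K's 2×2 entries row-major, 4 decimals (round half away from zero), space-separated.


-1.8292 1.2747 -1.3726 0.5256

BᵀP = [6.1250 4.8750; -19.6250 -4.8750]
S = R + BᵀPB = [1/2 0; 0 1] + [12.8125 -19.5625; -19.5625 46.5625] = [13.3125 -19.5625; -19.5625 47.5625]
BᵀPA = [2.5000 6.6875; -29.5000 0.0625]
K = S⁻¹·BᵀPA = [-1.8292 1.2747; -1.3726 0.5256]
A−BK = [0.1694 -0.0861; -0.4005 0.2390]
AᵀP(A−BK) = [4.0816 -2.1814; -2.1814 1.2550]
P' = Q + AᵀP(A−BK) = [21.0816 9.8186; 9.8186 10.2550]
tr(P') = 31.3366


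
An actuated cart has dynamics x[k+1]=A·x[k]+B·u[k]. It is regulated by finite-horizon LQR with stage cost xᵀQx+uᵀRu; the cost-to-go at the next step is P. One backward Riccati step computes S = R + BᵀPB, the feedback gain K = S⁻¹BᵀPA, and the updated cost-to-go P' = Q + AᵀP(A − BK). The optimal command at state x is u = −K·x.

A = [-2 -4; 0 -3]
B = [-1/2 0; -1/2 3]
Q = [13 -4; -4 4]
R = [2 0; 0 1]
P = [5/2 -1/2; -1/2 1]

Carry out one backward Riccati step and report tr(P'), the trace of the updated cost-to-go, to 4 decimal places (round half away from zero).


52.3017

BᵀP = [-1.0000 -0.2500; -1.5000 3.0000]
S = R + BᵀPB = [2 0; 0 1] + [0.6250 -0.7500; -0.7500 9.0000] = [2.6250 -0.7500; -0.7500 10.0000]
BᵀPA = [2.0000 4.7500; 3.0000 -3.0000]
K = S⁻¹·BᵀPA = [0.8662 1.7616; 0.3650 -0.1679]
A−BK = [-1.5669 -3.1192; -0.6618 -1.6156]
AᵀP(A−BK) = [7.1727 13.9805; 13.9805 28.1290]
P' = Q + AᵀP(A−BK) = [20.1727 9.9805; 9.9805 32.1290]
tr(P') = 52.3017


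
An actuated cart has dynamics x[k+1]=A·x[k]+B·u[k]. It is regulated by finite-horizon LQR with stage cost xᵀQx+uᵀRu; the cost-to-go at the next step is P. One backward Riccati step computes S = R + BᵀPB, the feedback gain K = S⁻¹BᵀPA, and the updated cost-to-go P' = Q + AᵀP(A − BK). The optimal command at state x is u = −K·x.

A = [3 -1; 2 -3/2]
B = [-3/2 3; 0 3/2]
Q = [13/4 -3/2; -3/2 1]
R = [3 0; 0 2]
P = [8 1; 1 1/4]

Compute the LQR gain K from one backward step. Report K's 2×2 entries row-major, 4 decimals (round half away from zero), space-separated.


BᵀP = [-12.0000 -1.5000; 25.5000 3.3750]
S = R + BᵀPB = [3 0; 0 2] + [18.0000 -38.2500; -38.2500 81.5625] = [21.0000 -38.2500; -38.2500 83.5625]
BᵀPA = [-39.0000 14.2500; 83.2500 -30.5625]
K = S⁻¹·BᵀPA = [-0.2558 0.0746; 0.8792 -0.3316]
A−BK = [-0.0212 0.1067; 0.6812 -1.0026]
AᵀP(A−BK) = [1.8329 -0.7352; -0.7352 0.3650]
P' = Q + AᵀP(A−BK) = [5.0829 -2.2352; -2.2352 1.3650]
tr(P') = 6.4479

-0.2558 0.0746 0.8792 -0.3316


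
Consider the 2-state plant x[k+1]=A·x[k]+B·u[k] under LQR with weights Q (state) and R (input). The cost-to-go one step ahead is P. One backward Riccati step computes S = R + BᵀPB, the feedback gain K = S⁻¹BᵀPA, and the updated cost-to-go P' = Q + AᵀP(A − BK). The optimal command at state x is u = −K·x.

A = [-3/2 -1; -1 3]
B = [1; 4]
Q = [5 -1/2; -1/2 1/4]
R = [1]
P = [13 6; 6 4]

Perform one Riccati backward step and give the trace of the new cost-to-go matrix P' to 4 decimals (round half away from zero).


BᵀP = [37.0000 22.0000]
S = R + BᵀPB = [1] + [125.0000] = [126.0000]
BᵀPA = [-77.5000 29.0000]
K = S⁻¹·BᵀPA = [-0.6151 0.2302]
A−BK = [-0.8849 -1.2302; 1.4603 2.0794]
AᵀP(A−BK) = [3.5813 4.3373; 4.3373 6.3254]
P' = Q + AᵀP(A−BK) = [8.5813 3.8373; 3.8373 6.5754]
tr(P') = 15.1567

15.1567


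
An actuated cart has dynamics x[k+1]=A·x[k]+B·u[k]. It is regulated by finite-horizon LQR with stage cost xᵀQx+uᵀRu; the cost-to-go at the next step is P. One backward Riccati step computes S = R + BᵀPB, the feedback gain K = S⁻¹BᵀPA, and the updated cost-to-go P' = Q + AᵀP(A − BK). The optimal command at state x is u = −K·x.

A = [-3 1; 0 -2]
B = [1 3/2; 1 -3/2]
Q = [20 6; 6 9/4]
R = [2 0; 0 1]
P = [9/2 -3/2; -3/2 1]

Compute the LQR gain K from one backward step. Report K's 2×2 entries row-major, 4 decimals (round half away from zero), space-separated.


BᵀP = [3.0000 -0.5000; 9.0000 -3.7500]
S = R + BᵀPB = [2 0; 0 1] + [2.5000 5.2500; 5.2500 19.1250] = [4.5000 5.2500; 5.2500 20.1250]
BᵀPA = [-9.0000 4.0000; -27.0000 16.5000]
K = S⁻¹·BᵀPA = [-0.6250 -0.0972; -1.1786 0.8452]
A−BK = [-0.6071 -0.1706; -1.1429 -0.6349]
AᵀP(A−BK) = [3.0536 -0.5536; -0.5536 0.9425]
P' = Q + AᵀP(A−BK) = [23.0536 5.4464; 5.4464 3.1925]
tr(P') = 26.2460

-0.6250 -0.0972 -1.1786 0.8452


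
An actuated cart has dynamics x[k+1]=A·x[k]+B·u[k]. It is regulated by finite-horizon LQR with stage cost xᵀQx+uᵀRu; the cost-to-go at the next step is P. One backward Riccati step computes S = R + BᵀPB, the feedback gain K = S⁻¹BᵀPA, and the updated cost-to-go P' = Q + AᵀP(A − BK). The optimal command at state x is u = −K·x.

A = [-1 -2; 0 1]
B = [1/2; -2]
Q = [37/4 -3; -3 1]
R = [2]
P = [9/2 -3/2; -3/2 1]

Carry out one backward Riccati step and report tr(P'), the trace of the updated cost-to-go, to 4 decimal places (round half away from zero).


BᵀP = [5.2500 -2.7500]
S = R + BᵀPB = [2] + [8.1250] = [10.1250]
BᵀPA = [-5.2500 -13.2500]
K = S⁻¹·BᵀPA = [-0.5185 -1.3086]
A−BK = [-0.7407 -1.3457; -1.0370 -1.6173]
AᵀP(A−BK) = [1.7778 3.6296; 3.6296 7.6605]
P' = Q + AᵀP(A−BK) = [11.0278 0.6296; 0.6296 8.6605]
tr(P') = 19.6883

19.6883


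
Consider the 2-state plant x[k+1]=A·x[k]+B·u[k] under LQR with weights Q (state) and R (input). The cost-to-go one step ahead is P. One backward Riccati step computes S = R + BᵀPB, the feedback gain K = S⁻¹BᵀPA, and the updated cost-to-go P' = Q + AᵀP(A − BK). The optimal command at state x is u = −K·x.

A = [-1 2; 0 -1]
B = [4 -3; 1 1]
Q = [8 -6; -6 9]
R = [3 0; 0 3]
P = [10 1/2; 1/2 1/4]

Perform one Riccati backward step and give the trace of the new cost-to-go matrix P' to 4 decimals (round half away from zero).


BᵀP = [40.5000 2.2500; -29.5000 -1.2500]
S = R + BᵀPB = [3 0; 0 3] + [164.2500 -119.2500; -119.2500 87.2500] = [167.2500 -119.2500; -119.2500 90.2500]
BᵀPA = [-40.5000 78.7500; 29.5000 -57.7500]
K = S⁻¹·BᵀPA = [-0.1571 0.2524; 0.1193 -0.3064]
A−BK = [-0.0137 0.0712; 0.0378 -0.9459]
AᵀP(A−BK) = [0.1185 -0.2395; -0.2395 0.6798]
P' = Q + AᵀP(A−BK) = [8.1185 -6.2395; -6.2395 9.6798]
tr(P') = 17.7983

17.7983


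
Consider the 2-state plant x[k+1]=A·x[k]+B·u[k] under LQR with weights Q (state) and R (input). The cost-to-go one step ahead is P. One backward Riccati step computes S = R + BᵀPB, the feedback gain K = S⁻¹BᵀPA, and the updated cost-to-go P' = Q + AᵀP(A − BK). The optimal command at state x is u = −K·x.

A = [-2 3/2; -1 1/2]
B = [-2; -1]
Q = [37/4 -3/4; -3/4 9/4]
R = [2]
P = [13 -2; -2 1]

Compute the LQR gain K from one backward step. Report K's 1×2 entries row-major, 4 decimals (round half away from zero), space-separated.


BᵀP = [-24.0000 3.0000]
S = R + BᵀPB = [2] + [45.0000] = [47.0000]
BᵀPA = [45.0000 -34.5000]
K = S⁻¹·BᵀPA = [0.9574 -0.7340]
A−BK = [-0.0851 0.0319; -0.0426 -0.2340]
AᵀP(A−BK) = [1.9149 -1.4681; -1.4681 1.1755]
P' = Q + AᵀP(A−BK) = [11.1649 -2.2181; -2.2181 3.4255]
tr(P') = 14.5904

0.9574 -0.7340


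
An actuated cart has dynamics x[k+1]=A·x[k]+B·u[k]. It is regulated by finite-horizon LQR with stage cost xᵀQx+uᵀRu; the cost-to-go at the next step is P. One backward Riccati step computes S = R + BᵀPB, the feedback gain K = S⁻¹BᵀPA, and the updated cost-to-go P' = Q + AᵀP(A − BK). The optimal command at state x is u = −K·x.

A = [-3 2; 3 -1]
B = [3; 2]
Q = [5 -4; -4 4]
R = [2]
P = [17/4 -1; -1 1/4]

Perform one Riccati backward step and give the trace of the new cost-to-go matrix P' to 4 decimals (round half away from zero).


BᵀP = [10.7500 -2.5000]
S = R + BᵀPB = [2] + [27.2500] = [29.2500]
BᵀPA = [-39.7500 24.0000]
K = S⁻¹·BᵀPA = [-1.3590 0.8205]
A−BK = [1.0769 -0.4615; 5.7179 -2.6410]
AᵀP(A−BK) = [4.4808 -2.6346; -2.6346 1.5577]
P' = Q + AᵀP(A−BK) = [9.4808 -6.6346; -6.6346 5.5577]
tr(P') = 15.0385

15.0385


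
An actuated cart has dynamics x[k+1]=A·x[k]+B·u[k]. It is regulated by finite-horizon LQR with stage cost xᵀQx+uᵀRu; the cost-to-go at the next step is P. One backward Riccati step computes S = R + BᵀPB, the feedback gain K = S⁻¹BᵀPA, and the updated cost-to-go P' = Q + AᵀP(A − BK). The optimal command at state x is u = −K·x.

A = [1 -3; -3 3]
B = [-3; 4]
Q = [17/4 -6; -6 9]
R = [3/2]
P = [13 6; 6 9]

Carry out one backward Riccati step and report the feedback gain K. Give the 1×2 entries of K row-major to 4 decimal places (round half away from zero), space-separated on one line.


-0.5823 0.8354

BᵀP = [-15.0000 18.0000]
S = R + BᵀPB = [3/2] + [117.0000] = [118.5000]
BᵀPA = [-69.0000 99.0000]
K = S⁻¹·BᵀPA = [-0.5823 0.8354]
A−BK = [-0.7468 -0.4937; -0.6709 -0.3418]
AᵀP(A−BK) = [17.8228 9.6456; 9.6456 7.2911]
P' = Q + AᵀP(A−BK) = [22.0728 3.6456; 3.6456 16.2911]
tr(P') = 38.3639


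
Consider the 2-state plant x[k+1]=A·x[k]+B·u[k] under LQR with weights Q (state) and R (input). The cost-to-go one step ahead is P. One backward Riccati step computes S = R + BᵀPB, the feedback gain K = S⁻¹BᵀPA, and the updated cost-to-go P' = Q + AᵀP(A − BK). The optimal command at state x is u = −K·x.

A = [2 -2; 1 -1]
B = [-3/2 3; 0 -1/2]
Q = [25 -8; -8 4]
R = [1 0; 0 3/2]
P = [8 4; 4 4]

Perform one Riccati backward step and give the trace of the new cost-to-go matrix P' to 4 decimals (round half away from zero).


BᵀP = [-12.0000 -6.0000; 22.0000 10.0000]
S = R + BᵀPB = [1 0; 0 3/2] + [18.0000 -33.0000; -33.0000 61.0000] = [19.0000 -33.0000; -33.0000 62.5000]
BᵀPA = [-30.0000 30.0000; 54.0000 -54.0000]
K = S⁻¹·BᵀPA = [-0.9442 0.9442; 0.3655 -0.3655]
A−BK = [-0.5127 0.5127; 1.1827 -1.1827]
AᵀP(A−BK) = [3.9391 -3.9391; -3.9391 3.9391]
P' = Q + AᵀP(A−BK) = [28.9391 -11.9391; -11.9391 7.9391]
tr(P') = 36.8782

36.8782


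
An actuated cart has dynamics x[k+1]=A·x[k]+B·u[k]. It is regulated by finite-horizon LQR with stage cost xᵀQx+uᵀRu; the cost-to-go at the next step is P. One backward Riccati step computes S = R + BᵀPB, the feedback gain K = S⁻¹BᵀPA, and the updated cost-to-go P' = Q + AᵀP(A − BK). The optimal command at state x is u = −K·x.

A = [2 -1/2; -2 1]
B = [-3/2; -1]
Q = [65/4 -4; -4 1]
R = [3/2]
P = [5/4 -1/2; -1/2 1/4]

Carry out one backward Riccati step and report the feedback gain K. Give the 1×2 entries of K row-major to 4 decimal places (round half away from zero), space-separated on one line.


-1.2245 0.3878

BᵀP = [-1.3750 0.5000]
S = R + BᵀPB = [3/2] + [1.5625] = [3.0625]
BᵀPA = [-3.7500 1.1875]
K = S⁻¹·BᵀPA = [-1.2245 0.3878]
A−BK = [0.1633 0.0816; -3.2245 1.3878]
AᵀP(A−BK) = [5.4082 -1.7959; -1.7959 0.6020]
P' = Q + AᵀP(A−BK) = [21.6582 -5.7959; -5.7959 1.6020]
tr(P') = 23.2602


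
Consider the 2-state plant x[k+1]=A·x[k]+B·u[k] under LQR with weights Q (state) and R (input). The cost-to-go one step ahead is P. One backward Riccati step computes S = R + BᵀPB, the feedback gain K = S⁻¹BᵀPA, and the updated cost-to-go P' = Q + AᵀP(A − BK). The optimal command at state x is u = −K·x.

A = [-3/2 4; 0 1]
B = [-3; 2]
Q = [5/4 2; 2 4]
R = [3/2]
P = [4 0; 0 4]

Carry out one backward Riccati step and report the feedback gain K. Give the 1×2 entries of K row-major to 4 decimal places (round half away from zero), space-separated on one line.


0.3364 -0.7477

BᵀP = [-12.0000 8.0000]
S = R + BᵀPB = [3/2] + [52.0000] = [53.5000]
BᵀPA = [18.0000 -40.0000]
K = S⁻¹·BᵀPA = [0.3364 -0.7477]
A−BK = [-0.4907 1.7570; -0.6729 2.4953]
AᵀP(A−BK) = [2.9439 -10.5421; -10.5421 38.0935]
P' = Q + AᵀP(A−BK) = [4.1939 -8.5421; -8.5421 42.0935]
tr(P') = 46.2874


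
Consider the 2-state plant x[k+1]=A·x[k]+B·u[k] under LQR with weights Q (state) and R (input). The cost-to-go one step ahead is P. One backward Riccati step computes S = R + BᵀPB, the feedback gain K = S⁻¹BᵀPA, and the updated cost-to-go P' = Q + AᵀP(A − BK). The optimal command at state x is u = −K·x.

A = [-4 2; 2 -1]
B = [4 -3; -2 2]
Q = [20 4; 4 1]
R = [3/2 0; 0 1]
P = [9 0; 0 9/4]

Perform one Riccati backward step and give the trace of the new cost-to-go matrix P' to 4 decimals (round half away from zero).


BᵀP = [36.0000 -4.5000; -27.0000 4.5000]
S = R + BᵀPB = [3/2 0; 0 1] + [153.0000 -117.0000; -117.0000 90.0000] = [154.5000 -117.0000; -117.0000 91.0000]
BᵀPA = [-153.0000 76.5000; 117.0000 -58.5000]
K = S⁻¹·BᵀPA = [-0.6316 0.3158; 0.4737 -0.2368]
A−BK = [-0.0526 0.0263; -0.2105 0.1053]
AᵀP(A−BK) = [0.9474 -0.4737; -0.4737 0.2368]
P' = Q + AᵀP(A−BK) = [20.9474 3.5263; 3.5263 1.2368]
tr(P') = 22.1842

22.1842


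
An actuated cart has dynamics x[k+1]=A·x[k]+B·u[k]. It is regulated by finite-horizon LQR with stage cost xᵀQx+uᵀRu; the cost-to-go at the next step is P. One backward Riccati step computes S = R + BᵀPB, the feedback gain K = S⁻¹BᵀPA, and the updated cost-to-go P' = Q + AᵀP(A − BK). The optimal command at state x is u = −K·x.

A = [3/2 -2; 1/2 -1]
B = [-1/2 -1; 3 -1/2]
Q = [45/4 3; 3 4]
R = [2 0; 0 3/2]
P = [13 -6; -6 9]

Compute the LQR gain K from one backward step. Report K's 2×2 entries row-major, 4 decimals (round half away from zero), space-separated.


BᵀP = [-24.5000 30.0000; -10.0000 1.5000]
S = R + BᵀPB = [2 0; 0 3/2] + [102.2500 9.5000; 9.5000 9.2500] = [104.2500 9.5000; 9.5000 10.7500]
BᵀPA = [-21.7500 19.0000; -14.2500 18.5000]
K = S⁻¹·BᵀPA = [-0.0955 0.0277; -1.2412 1.6965]
A−BK = [0.2111 -0.2897; 0.1660 -0.2347]
AᵀP(A−BK) = [2.7357 -3.7235; -3.7235 5.0895]
P' = Q + AᵀP(A−BK) = [13.9857 -0.7235; -0.7235 9.0895]
tr(P') = 23.0752

-0.0955 0.0277 -1.2412 1.6965


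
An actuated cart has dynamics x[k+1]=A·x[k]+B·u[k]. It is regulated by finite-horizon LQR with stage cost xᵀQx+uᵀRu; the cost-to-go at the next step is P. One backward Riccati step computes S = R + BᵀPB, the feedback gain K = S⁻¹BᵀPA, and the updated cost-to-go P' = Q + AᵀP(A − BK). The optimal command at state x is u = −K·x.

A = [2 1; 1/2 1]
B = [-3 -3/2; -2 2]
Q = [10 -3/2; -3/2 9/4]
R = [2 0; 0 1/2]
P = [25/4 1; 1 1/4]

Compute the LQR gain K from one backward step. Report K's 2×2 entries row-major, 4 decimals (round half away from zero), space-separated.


-0.4599 -0.3005 -0.4346 -0.1177

BᵀP = [-20.7500 -3.5000; -7.3750 -1.0000]
S = R + BᵀPB = [2 0; 0 1/2] + [69.2500 24.1250; 24.1250 9.0625] = [71.2500 24.1250; 24.1250 9.5625]
BᵀPA = [-43.2500 -24.2500; -15.2500 -8.3750]
K = S⁻¹·BᵀPA = [-0.4599 -0.3005; -0.4346 -0.1177]
A−BK = [-0.0315 -0.0780; 0.4493 0.6344]
AᵀP(A−BK) = [0.5458 0.3335; 0.3335 0.2272]
P' = Q + AᵀP(A−BK) = [10.5458 -1.1665; -1.1665 2.4772]
tr(P') = 13.0230


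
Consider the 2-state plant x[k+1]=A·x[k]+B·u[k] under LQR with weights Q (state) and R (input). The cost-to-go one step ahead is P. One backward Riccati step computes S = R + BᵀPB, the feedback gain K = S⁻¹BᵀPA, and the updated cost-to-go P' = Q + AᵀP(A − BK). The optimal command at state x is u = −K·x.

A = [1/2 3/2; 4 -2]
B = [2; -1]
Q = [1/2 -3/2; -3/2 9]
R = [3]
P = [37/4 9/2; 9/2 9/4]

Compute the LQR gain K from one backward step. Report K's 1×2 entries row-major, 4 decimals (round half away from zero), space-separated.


BᵀP = [14.0000 6.7500]
S = R + BᵀPB = [3] + [21.2500] = [24.2500]
BᵀPA = [34.0000 7.5000]
K = S⁻¹·BᵀPA = [1.4021 0.3093]
A−BK = [-2.3041 0.8814; 5.4021 -1.6907]
AᵀP(A−BK) = [8.6424 0.9220; 0.9220 0.4929]
P' = Q + AᵀP(A−BK) = [9.1424 -0.5780; -0.5780 9.4929]
tr(P') = 18.6353

1.4021 0.3093


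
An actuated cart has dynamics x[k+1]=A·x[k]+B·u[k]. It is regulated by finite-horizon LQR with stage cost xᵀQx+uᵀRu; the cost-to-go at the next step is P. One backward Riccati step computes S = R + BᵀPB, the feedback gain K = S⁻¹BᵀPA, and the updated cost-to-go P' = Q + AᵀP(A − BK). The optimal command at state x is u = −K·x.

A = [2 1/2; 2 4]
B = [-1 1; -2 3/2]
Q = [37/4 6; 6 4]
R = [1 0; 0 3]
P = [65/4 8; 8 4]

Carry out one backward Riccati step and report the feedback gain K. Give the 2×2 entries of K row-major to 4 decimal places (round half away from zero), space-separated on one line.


BᵀP = [-32.2500 -16.0000; 28.2500 14.0000]
S = R + BᵀPB = [1 0; 0 3] + [64.2500 -56.2500; -56.2500 49.2500] = [65.2500 -56.2500; -56.2500 52.2500]
BᵀPA = [-96.5000 -80.1250; 84.5000 70.1250]
K = S⁻¹·BᵀPA = [-1.1784 -0.9867; 0.3486 0.2798]
A−BK = [0.4730 -0.7666; -0.8797 1.6068]
AᵀP(A−BK) = [1.8267 1.3843; 1.3843 1.3772]
P' = Q + AᵀP(A−BK) = [11.0767 7.3843; 7.3843 5.3772]
tr(P') = 16.4539

-1.1784 -0.9867 0.3486 0.2798


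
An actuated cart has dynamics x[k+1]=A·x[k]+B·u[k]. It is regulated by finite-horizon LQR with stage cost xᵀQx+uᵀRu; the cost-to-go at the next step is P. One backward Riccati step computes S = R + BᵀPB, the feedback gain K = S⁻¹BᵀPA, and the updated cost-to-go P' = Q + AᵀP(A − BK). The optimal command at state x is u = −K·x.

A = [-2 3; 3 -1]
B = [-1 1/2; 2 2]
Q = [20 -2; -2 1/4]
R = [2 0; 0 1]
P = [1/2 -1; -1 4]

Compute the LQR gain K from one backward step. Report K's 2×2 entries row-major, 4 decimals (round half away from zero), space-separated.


BᵀP = [-2.5000 9.0000; -1.7500 7.5000]
S = R + BᵀPB = [2 0; 0 1] + [20.5000 16.7500; 16.7500 14.1250] = [22.5000 16.7500; 16.7500 15.1250]
BᵀPA = [32.0000 -16.5000; 26.0000 -12.7500]
K = S⁻¹·BᵀPA = [0.8117 -0.6025; 0.8201 -0.1757]
A−BK = [-1.5983 2.4854; -0.2636 0.5565]
AᵀP(A−BK) = [2.7029 -2.1506; -2.1506 2.3180]
P' = Q + AᵀP(A−BK) = [22.7029 -4.1506; -4.1506 2.5680]
tr(P') = 25.2709

0.8117 -0.6025 0.8201 -0.1757


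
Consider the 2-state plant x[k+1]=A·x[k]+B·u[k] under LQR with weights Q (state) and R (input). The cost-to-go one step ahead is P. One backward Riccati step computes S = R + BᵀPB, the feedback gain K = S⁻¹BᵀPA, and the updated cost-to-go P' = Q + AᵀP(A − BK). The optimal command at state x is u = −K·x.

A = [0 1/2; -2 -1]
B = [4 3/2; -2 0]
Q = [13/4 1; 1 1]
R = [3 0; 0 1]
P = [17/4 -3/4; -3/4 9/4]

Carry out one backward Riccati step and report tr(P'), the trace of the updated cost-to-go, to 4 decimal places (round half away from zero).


9.2079

BᵀP = [18.5000 -7.5000; 6.3750 -1.1250]
S = R + BᵀPB = [3 0; 0 1] + [89.0000 27.7500; 27.7500 9.5625] = [92.0000 27.7500; 27.7500 10.5625]
BᵀPA = [15.0000 16.7500; 2.2500 4.3125]
K = S⁻¹·BᵀPA = [0.4760 0.2839; -1.0375 -0.3375]
A−BK = [-0.3477 -0.1292; -1.0480 -0.4323]
AᵀP(A−BK) = [4.1946 1.7515; 1.7515 0.7632]
P' = Q + AᵀP(A−BK) = [7.4446 2.7515; 2.7515 1.7632]
tr(P') = 9.2079


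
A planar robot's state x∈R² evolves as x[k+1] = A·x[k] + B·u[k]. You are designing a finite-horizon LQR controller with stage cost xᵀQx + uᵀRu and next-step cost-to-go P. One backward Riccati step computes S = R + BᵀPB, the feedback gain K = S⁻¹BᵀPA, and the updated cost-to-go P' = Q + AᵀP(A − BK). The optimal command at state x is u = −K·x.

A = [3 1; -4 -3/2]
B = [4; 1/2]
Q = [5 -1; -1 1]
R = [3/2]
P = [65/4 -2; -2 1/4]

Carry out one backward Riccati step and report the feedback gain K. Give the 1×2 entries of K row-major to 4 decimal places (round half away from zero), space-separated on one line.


BᵀP = [64.0000 -7.8750]
S = R + BᵀPB = [3/2] + [252.0625] = [253.5625]
BᵀPA = [223.5000 75.8125]
K = S⁻¹·BᵀPA = [0.8814 0.2990]
A−BK = [-0.5258 -0.1960; -4.4407 -1.6495]
AᵀP(A−BK) = [1.2483 0.4259; 0.4259 0.1454]
P' = Q + AᵀP(A−BK) = [6.2483 -0.5741; -0.5741 1.1454]
tr(P') = 7.3936

0.8814 0.2990


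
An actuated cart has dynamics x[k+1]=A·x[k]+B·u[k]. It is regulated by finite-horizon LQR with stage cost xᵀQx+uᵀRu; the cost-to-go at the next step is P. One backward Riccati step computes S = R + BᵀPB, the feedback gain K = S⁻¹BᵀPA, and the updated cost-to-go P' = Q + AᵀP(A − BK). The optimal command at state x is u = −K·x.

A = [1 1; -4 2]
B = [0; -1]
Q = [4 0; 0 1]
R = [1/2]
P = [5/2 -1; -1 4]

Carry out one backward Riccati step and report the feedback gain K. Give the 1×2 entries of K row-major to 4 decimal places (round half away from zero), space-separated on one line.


BᵀP = [1.0000 -4.0000]
S = R + BᵀPB = [1/2] + [4.0000] = [4.5000]
BᵀPA = [17.0000 -7.0000]
K = S⁻¹·BᵀPA = [3.7778 -1.5556]
A−BK = [1.0000 1.0000; -0.2222 0.4444]
AᵀP(A−BK) = [10.2778 -1.0556; -1.0556 3.6111]
P' = Q + AᵀP(A−BK) = [14.2778 -1.0556; -1.0556 4.6111]
tr(P') = 18.8889

3.7778 -1.5556


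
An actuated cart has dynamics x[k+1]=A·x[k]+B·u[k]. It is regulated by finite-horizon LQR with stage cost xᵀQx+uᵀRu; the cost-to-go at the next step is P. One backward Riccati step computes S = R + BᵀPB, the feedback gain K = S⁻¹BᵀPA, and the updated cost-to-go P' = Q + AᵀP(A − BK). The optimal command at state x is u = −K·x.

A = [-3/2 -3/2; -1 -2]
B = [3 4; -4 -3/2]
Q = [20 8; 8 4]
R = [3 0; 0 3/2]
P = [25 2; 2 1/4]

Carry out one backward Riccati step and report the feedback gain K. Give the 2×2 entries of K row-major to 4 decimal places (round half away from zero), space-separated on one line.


BᵀP = [67.0000 5.0000; 97.0000 7.6250]
S = R + BᵀPB = [3 0; 0 3/2] + [181.0000 260.5000; 260.5000 376.5625] = [184.0000 260.5000; 260.5000 378.0625]
BᵀPA = [-105.5000 -110.5000; -153.1250 -160.7500]
K = S⁻¹·BᵀPA = [0.0020 0.0584; -0.4064 -0.4654]
A−BK = [0.1196 0.1865; -1.6015 -2.4646]
AᵀP(A−BK) = [0.4804 0.6416; 0.6416 0.8847]
P' = Q + AᵀP(A−BK) = [20.4804 8.6416; 8.6416 4.8847]
tr(P') = 25.3651

0.0020 0.0584 -0.4064 -0.4654


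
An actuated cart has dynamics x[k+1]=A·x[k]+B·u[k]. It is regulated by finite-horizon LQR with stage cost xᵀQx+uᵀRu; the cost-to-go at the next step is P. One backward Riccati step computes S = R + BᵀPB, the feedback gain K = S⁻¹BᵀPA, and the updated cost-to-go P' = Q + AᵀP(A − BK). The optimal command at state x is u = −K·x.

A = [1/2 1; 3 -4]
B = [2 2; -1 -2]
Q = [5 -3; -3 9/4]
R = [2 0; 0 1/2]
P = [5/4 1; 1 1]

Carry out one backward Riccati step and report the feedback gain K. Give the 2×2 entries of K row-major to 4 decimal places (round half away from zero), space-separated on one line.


BᵀP = [1.5000 1.0000; 0.5000 0.0000]
S = R + BᵀPB = [2 0; 0 1/2] + [2.0000 1.0000; 1.0000 1.0000] = [4.0000 1.0000; 1.0000 1.5000]
BᵀPA = [3.7500 -2.5000; 0.2500 0.5000]
K = S⁻¹·BᵀPA = [1.0750 -0.8500; -0.5500 0.9000]
A−BK = [-0.5500 0.9000; 2.9750 -3.0500]
AᵀP(A−BK) = [8.4188 -7.4125; -7.4125 6.6750]
P' = Q + AᵀP(A−BK) = [13.4188 -10.4125; -10.4125 8.9250]
tr(P') = 22.3438

1.0750 -0.8500 -0.5500 0.9000


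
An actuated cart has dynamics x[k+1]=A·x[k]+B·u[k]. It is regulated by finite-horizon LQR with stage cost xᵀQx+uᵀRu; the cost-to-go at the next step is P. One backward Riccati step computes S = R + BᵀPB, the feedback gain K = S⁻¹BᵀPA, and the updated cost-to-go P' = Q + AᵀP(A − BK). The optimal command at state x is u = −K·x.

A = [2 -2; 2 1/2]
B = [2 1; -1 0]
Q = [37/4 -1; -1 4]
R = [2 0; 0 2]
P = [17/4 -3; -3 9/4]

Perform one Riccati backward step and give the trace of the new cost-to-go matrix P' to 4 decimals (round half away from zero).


15.2173

BᵀP = [11.5000 -8.2500; 4.2500 -3.0000]
S = R + BᵀPB = [2 0; 0 2] + [31.2500 11.5000; 11.5000 4.2500] = [33.2500 11.5000; 11.5000 6.2500]
BᵀPA = [6.5000 -27.1250; 2.5000 -10.0000]
K = S⁻¹·BᵀPA = [0.1572 -0.7217; 0.1108 -0.2721]
A−BK = [1.5749 -0.2845; 2.1572 -0.2217]
AᵀP(A−BK) = [0.7014 -0.3788; -0.3788 1.2659]
P' = Q + AᵀP(A−BK) = [9.9514 -1.3788; -1.3788 5.2659]
tr(P') = 15.2173


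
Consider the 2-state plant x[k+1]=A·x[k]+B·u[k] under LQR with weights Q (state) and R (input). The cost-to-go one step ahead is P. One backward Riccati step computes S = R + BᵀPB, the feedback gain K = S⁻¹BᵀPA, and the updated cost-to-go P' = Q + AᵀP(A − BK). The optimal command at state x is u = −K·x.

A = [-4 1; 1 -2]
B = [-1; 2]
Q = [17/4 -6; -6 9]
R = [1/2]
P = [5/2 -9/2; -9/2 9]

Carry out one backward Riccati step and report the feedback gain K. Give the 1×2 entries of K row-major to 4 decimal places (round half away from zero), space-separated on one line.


1.2018 -0.9912

BᵀP = [-11.5000 22.5000]
S = R + BᵀPB = [1/2] + [56.5000] = [57.0000]
BᵀPA = [68.5000 -56.5000]
K = S⁻¹·BᵀPA = [1.2018 -0.9912]
A−BK = [-2.7982 0.0088; -1.4035 -0.0175]
AᵀP(A−BK) = [2.6798 -0.6009; -0.6009 0.4956]
P' = Q + AᵀP(A−BK) = [6.9298 -6.6009; -6.6009 9.4956]
tr(P') = 16.4254


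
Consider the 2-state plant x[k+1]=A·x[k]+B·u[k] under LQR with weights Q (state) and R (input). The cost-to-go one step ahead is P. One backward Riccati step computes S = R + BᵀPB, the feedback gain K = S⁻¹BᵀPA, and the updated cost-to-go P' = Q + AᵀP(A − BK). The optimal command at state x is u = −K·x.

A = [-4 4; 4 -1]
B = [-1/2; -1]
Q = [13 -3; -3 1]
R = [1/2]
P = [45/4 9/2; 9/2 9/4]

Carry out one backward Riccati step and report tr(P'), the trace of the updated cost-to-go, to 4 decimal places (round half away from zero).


BᵀP = [-10.1250 -4.5000]
S = R + BᵀPB = [1/2] + [9.5625] = [10.0625]
BᵀPA = [22.5000 -36.0000]
K = S⁻¹·BᵀPA = [2.2360 -3.5776]
A−BK = [-2.8820 2.2112; 6.2360 -4.5776]
AᵀP(A−BK) = [21.6894 -18.5031; -18.5031 17.4550]
P' = Q + AᵀP(A−BK) = [34.6894 -21.5031; -21.5031 18.4550]
tr(P') = 53.1444

53.1444


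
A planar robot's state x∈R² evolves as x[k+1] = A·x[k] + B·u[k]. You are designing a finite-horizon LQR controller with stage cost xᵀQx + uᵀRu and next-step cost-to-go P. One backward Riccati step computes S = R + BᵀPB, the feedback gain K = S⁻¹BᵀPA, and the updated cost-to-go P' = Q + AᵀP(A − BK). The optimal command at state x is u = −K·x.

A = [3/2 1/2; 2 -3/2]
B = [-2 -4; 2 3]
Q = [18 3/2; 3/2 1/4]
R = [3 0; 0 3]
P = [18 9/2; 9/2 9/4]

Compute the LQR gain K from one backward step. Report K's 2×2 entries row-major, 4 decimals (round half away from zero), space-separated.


0.4332 -0.2452 -0.7439 0.0531

BᵀP = [-27.0000 -4.5000; -58.5000 -11.2500]
S = R + BᵀPB = [3 0; 0 3] + [45.0000 94.5000; 94.5000 200.2500] = [48.0000 94.5000; 94.5000 203.2500]
BᵀPA = [-49.5000 -6.7500; -110.2500 -12.3750]
K = S⁻¹·BᵀPA = [0.4332 -0.2452; -0.7439 0.0531]
A−BK = [-0.6090 0.2221; 3.3651 -1.1689]
AᵀP(A−BK) = [15.9339 -5.1560; -5.1560 1.8147]
P' = Q + AᵀP(A−BK) = [33.9339 -3.6560; -3.6560 2.0647]
tr(P') = 35.9986


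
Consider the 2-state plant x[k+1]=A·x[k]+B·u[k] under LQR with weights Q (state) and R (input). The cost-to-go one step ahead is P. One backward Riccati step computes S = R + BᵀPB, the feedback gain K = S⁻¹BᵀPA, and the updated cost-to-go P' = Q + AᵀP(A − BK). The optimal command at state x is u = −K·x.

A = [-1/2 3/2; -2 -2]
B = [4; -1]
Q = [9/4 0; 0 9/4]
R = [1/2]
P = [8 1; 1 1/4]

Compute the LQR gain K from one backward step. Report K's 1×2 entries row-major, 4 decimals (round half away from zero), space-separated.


BᵀP = [31.0000 3.7500]
S = R + BᵀPB = [1/2] + [120.2500] = [120.7500]
BᵀPA = [-23.0000 39.0000]
K = S⁻¹·BᵀPA = [-0.1905 0.3230]
A−BK = [0.2619 0.2081; -2.1905 -1.6770]
AᵀP(A−BK) = [0.6190 0.4286; 0.4286 0.4037]
P' = Q + AᵀP(A−BK) = [2.8690 0.4286; 0.4286 2.6537]
tr(P') = 5.5228

-0.1905 0.3230


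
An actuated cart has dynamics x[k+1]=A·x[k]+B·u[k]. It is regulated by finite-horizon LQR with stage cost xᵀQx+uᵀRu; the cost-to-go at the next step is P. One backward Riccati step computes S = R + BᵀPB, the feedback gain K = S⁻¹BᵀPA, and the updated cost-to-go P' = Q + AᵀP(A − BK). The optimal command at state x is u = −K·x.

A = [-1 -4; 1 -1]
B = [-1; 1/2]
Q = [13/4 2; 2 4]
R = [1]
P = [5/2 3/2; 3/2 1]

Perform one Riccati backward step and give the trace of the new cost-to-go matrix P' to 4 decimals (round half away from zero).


BᵀP = [-1.7500 -1.0000]
S = R + BᵀPB = [1] + [1.2500] = [2.2500]
BᵀPA = [0.7500 8.0000]
K = S⁻¹·BᵀPA = [0.3333 3.5556]
A−BK = [-0.6667 -0.4444; 0.8333 -2.7778]
AᵀP(A−BK) = [0.2500 1.8333; 1.8333 24.5556]
P' = Q + AᵀP(A−BK) = [3.5000 3.8333; 3.8333 28.5556]
tr(P') = 32.0556

32.0556


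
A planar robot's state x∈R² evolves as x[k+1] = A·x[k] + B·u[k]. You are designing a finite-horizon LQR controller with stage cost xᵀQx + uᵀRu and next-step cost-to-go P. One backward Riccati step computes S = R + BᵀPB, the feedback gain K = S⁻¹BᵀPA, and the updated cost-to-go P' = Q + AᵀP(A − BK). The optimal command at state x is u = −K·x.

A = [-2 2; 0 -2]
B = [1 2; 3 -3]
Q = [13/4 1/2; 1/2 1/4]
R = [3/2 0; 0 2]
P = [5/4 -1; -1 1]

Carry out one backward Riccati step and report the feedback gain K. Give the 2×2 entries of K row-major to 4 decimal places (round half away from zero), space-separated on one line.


-0.0919 -0.1484 -0.4240 0.6996

BᵀP = [-1.7500 2.0000; 5.5000 -5.0000]
S = R + BᵀPB = [3/2 0; 0 2] + [4.2500 -9.5000; -9.5000 26.0000] = [5.7500 -9.5000; -9.5000 28.0000]
BᵀPA = [3.5000 -7.5000; -11.0000 21.0000]
K = S⁻¹·BᵀPA = [-0.0919 -0.1484; -0.4240 0.6996]
A−BK = [-1.0601 0.7491; -0.9965 0.5442]
AᵀP(A−BK) = [0.6572 -0.7845; -0.7845 1.1943]
P' = Q + AᵀP(A−BK) = [3.9072 -0.2845; -0.2845 1.4443]
tr(P') = 5.3516


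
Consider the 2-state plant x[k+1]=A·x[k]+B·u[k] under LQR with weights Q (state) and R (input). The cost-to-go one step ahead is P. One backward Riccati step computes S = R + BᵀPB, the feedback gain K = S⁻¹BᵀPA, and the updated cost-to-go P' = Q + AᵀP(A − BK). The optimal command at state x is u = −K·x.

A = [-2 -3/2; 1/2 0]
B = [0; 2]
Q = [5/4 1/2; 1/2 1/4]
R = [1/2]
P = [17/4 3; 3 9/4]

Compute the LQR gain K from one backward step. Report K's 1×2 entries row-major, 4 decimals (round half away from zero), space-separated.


BᵀP = [6.0000 4.5000]
S = R + BᵀPB = [1/2] + [9.0000] = [9.5000]
BᵀPA = [-9.7500 -9.0000]
K = S⁻¹·BᵀPA = [-1.0263 -0.9474]
A−BK = [-2.0000 -1.5000; 2.5526 1.8947]
AᵀP(A−BK) = [1.5559 1.2632; 1.2632 1.0362]
P' = Q + AᵀP(A−BK) = [2.8059 1.7632; 1.7632 1.2862]
tr(P') = 4.0921

-1.0263 -0.9474


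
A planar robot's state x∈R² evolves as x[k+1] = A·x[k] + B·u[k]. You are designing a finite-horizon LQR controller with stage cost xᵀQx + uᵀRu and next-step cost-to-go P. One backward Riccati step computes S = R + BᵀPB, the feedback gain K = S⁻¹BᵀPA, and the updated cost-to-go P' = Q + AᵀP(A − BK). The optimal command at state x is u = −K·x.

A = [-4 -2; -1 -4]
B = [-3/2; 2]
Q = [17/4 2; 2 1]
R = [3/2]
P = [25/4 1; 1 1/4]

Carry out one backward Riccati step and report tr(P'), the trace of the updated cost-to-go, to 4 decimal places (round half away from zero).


37.1450

BᵀP = [-7.3750 -1.0000]
S = R + BᵀPB = [3/2] + [9.0625] = [10.5625]
BᵀPA = [30.5000 18.7500]
K = S⁻¹·BᵀPA = [2.8876 1.7751]
A−BK = [0.3314 0.6627; -6.7751 -7.5503]
AᵀP(A−BK) = [20.1790 14.8580; 14.8580 11.7160]
P' = Q + AᵀP(A−BK) = [24.4290 16.8580; 16.8580 12.7160]
tr(P') = 37.1450


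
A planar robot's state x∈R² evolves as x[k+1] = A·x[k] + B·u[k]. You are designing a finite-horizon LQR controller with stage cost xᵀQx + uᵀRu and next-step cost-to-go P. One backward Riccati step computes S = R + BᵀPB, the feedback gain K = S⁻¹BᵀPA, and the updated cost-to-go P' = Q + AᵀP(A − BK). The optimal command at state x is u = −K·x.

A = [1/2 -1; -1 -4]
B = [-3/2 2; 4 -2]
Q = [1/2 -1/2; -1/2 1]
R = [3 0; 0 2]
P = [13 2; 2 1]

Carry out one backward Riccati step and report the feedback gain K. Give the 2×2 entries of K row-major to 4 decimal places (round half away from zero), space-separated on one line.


-0.1487 -1.1055 0.1258 -1.3723

BᵀP = [-11.5000 1.0000; 22.0000 2.0000]
S = R + BᵀPB = [3 0; 0 2] + [21.2500 -25.0000; -25.0000 40.0000] = [24.2500 -25.0000; -25.0000 42.0000]
BᵀPA = [-6.7500 7.5000; 9.0000 -30.0000]
K = S⁻¹·BᵀPA = [-0.1487 -1.1055; 0.1258 -1.3723]
A−BK = [0.0254 0.0864; -0.1537 -2.3227]
AᵀP(A−BK) = [0.1144 0.3888; 0.3888 12.1220]
P' = Q + AᵀP(A−BK) = [0.6144 -0.1112; -0.1112 13.1220]
tr(P') = 13.7363
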